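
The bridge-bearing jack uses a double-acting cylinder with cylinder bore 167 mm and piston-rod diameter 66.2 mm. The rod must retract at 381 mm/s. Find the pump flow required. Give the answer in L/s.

Rod-side annular area A_ann = π/4 × (167² − 66.2²) = 18460 mm^2
Q = A × v

Q ≈ 7.03 L/s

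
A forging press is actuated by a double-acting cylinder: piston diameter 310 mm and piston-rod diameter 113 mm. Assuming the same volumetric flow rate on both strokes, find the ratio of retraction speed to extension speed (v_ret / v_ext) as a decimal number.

Cap-side area A_cap = π/4 × (310 mm)² = 75480 mm^2
Rod-side annular area A_ann = π/4 × (310² − 113²) = 65450 mm^2
For equal Q, v ∝ 1/A, so v_ret/v_ext = A_cap/A_ann.

v_ret/v_ext ≈ 1.15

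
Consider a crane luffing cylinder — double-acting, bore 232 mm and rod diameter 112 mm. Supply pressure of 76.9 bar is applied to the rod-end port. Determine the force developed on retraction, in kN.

Rod-side annular area A_ann = π/4 × (232² − 112²) = 32420 mm^2
On retraction the pressure acts on the annular area (bore minus rod).
F = P × A_ann

F ≈ 249 kN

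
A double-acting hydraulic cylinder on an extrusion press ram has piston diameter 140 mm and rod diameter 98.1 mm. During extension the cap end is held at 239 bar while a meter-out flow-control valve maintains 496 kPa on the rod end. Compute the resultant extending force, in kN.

Cap-side area A_cap = π/4 × (140 mm)² = 15390 mm^2
Rod-side annular area A_ann = π/4 × (140² − 98.1²) = 7835 mm^2
Net thrust = P_cap·A_cap − P_rod·A_ann = 367.9 kN − 3.886 kN

F ≈ 364 kN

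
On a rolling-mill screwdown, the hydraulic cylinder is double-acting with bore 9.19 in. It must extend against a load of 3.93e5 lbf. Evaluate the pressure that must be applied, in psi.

P ≈ 5920 psi

Cap-side area A_cap = π/4 × (9.19 in)² = 66.33 in^2
P = F / A = 3.93e5 lbf / A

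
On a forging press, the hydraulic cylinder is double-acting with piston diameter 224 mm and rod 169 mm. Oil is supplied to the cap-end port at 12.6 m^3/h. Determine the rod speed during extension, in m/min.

v ≈ 5.33 m/min

Cap-side area A_cap = π/4 × (224 mm)² = 39410 mm^2
v = Q / A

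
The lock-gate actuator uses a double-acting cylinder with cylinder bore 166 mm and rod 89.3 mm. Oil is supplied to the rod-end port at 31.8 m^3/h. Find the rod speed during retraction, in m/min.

Rod-side annular area A_ann = π/4 × (166² − 89.3²) = 15380 mm^2
Flow into the rod-end port fills the annular volume.
v = Q / A

v ≈ 34.5 m/min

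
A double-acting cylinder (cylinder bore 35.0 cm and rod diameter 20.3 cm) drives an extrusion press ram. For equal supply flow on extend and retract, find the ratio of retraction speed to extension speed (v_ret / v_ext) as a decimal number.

Cap-side area A_cap = π/4 × (35.0 cm)² = 962.1 cm^2
Rod-side annular area A_ann = π/4 × (35.0² − 20.3²) = 638.5 cm^2
For equal Q, v ∝ 1/A, so v_ret/v_ext = A_cap/A_ann.

v_ret/v_ext ≈ 1.51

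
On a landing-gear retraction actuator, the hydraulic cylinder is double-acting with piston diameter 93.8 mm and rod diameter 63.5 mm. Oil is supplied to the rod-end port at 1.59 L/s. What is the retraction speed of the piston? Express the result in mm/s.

Rod-side annular area A_ann = π/4 × (93.8² − 63.5²) = 3743 mm^2
Flow into the rod-end port fills the annular volume.
v = Q / A

v ≈ 425 mm/s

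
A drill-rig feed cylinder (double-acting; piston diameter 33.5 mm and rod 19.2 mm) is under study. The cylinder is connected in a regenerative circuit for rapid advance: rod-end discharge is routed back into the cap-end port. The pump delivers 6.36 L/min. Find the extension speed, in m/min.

In regeneration the rod-end outflow joins the pump flow into the cap end, so the net volume the pump must supply per unit advance equals the rod cross-section area.
Rod cross-section A_rod = π/4 × (19.2 mm)² = 289.5 mm^2
v = Q_pump / A_rod

v ≈ 22.0 m/min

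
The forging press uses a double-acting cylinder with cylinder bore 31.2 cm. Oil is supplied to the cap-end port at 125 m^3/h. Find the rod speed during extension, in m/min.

v ≈ 27.2 m/min

Cap-side area A_cap = π/4 × (31.2 cm)² = 764.5 cm^2
v = Q / A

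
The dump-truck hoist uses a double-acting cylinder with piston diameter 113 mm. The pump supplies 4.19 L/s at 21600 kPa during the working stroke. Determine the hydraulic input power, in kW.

Hydraulic power = P × Q

W ≈ 90.5 kW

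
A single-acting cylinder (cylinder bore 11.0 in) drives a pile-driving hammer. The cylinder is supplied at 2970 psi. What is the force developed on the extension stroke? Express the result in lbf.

Cap-side area A_cap = π/4 × (11.0 in)² = 95.03 in^2
F = P × A_cap = 2970 psi × A_cap

F ≈ 2.82e5 lbf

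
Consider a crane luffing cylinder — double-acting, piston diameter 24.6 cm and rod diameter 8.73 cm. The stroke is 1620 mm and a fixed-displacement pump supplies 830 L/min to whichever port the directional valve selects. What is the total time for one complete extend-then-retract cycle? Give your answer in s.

t ≈ 10.4 s

Cap-side area A_cap = π/4 × (24.6 cm)² = 475.3 cm^2
Rod-side annular area A_ann = π/4 × (24.6² − 8.73²) = 415.4 cm^2
t_ext = A_cap·L/Q = 5.566 s
t_ret = A_ann·L/Q = 4.865 s
t_cycle = t_ext + t_ret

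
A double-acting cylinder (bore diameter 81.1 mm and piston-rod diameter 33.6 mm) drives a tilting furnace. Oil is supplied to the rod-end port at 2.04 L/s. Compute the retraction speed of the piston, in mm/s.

v ≈ 477 mm/s

Rod-side annular area A_ann = π/4 × (81.1² − 33.6²) = 4279 mm^2
Flow into the rod-end port fills the annular volume.
v = Q / A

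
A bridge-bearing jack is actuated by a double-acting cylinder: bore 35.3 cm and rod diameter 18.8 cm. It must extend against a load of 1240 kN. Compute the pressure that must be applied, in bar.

P ≈ 127 bar

Cap-side area A_cap = π/4 × (35.3 cm)² = 978.7 cm^2
P = F / A = 1240 kN / A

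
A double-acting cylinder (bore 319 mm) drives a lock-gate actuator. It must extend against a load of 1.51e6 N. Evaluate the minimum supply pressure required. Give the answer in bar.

Cap-side area A_cap = π/4 × (319 mm)² = 79920 mm^2
P = F / A = 1.51e6 N / A

P ≈ 189 bar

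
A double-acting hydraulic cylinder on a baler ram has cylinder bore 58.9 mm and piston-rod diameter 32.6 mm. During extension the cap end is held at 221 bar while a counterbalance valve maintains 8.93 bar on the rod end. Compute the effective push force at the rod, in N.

Cap-side area A_cap = π/4 × (58.9 mm)² = 2725 mm^2
Rod-side annular area A_ann = π/4 × (58.9² − 32.6²) = 1890 mm^2
Net thrust = P_cap·A_cap − P_rod·A_ann = 60220 N − 1688 N

F ≈ 58500 N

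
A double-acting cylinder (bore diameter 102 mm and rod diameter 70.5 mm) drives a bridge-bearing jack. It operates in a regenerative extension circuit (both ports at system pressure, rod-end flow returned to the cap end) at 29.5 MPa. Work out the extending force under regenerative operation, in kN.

F ≈ 115 kN

With equal pressure on both faces, forces on the annular region cancel; the net push is pressure × rod cross-section.
Rod cross-section A_rod = π/4 × (70.5 mm)² = 3904 mm^2
F = P × A_rod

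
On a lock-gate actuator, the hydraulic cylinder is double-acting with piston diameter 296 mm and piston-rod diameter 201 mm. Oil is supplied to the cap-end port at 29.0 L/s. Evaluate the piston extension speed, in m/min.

Cap-side area A_cap = π/4 × (296 mm)² = 68810 mm^2
v = Q / A

v ≈ 25.3 m/min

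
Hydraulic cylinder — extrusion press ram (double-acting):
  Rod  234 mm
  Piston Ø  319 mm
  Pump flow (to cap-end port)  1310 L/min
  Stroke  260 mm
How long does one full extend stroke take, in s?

Cap-side area A_cap = π/4 × (319 mm)² = 79920 mm^2
Swept volume V = A × L; t = V / Q = A·L / Q

t ≈ 0.952 s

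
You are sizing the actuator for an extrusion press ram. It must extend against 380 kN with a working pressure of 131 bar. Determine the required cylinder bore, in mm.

D ≈ 192 mm

Extension force acts on the full piston face: F = P × (π/4)D².
D = √(4F / (πP)) = √(4 × 380 kN / (π × 131 bar))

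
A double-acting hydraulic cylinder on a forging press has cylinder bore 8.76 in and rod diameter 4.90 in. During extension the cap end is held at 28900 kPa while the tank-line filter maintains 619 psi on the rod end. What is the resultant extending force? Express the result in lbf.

Cap-side area A_cap = π/4 × (8.76 in)² = 60.27 in^2
Rod-side annular area A_ann = π/4 × (8.76² − 4.90²) = 41.41 in^2
Net thrust = P_cap·A_cap − P_rod·A_ann = 2.526e5 lbf − 25630 lbf

F ≈ 2.27e5 lbf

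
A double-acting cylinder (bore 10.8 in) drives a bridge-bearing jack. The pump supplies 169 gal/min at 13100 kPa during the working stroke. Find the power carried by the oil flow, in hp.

Hydraulic power = P × Q

W ≈ 187 hp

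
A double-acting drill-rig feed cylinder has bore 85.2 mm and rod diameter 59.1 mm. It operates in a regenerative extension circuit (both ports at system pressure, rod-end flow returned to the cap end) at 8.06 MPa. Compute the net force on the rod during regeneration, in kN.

With equal pressure on both faces, forces on the annular region cancel; the net push is pressure × rod cross-section.
Rod cross-section A_rod = π/4 × (59.1 mm)² = 2743 mm^2
F = P × A_rod

F ≈ 22.1 kN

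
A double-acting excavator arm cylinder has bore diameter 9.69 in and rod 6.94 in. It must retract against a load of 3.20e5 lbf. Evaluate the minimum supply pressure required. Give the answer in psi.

P ≈ 8910 psi

Rod-side annular area A_ann = π/4 × (9.69² − 6.94²) = 35.92 in^2
Retraction: pressure acts on the annular area.
P = F / A = 3.20e5 lbf / A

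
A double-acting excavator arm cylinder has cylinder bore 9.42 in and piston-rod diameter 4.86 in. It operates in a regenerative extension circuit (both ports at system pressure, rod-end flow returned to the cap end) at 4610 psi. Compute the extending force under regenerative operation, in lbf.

With equal pressure on both faces, forces on the annular region cancel; the net push is pressure × rod cross-section.
Rod cross-section A_rod = π/4 × (4.86 in)² = 18.55 in^2
F = P × A_rod

F ≈ 85500 lbf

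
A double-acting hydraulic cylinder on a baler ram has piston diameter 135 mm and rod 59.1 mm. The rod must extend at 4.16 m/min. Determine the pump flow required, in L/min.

Cap-side area A_cap = π/4 × (135 mm)² = 14310 mm^2
Q = A × v

Q ≈ 59.5 L/min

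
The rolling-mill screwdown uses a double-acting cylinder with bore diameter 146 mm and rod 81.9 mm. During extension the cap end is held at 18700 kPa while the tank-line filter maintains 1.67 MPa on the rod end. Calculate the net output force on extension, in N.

F ≈ 2.94e5 N

Cap-side area A_cap = π/4 × (146 mm)² = 16740 mm^2
Rod-side annular area A_ann = π/4 × (146² − 81.9²) = 11470 mm^2
Net thrust = P_cap·A_cap − P_rod·A_ann = 3.131e5 N − 19160 N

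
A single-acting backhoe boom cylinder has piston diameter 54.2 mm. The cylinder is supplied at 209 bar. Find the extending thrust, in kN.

Cap-side area A_cap = π/4 × (54.2 mm)² = 2307 mm^2
F = P × A_cap = 209 bar × A_cap

F ≈ 48.2 kN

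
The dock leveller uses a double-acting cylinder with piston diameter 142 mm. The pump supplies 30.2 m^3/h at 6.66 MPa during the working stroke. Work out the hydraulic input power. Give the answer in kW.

Hydraulic power = P × Q

W ≈ 55.9 kW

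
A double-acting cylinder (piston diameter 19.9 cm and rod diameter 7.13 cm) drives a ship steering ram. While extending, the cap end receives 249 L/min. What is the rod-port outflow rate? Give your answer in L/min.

Q_out ≈ 217 L/min

Cap-side area A_cap = π/4 × (19.9 cm)² = 311.0 cm^2
Rod-side annular area A_ann = π/4 × (19.9² − 7.13²) = 271.1 cm^2
Piston speed v = Q_in/A_cap; rod-end outflow Q_out = v × A_ann = Q_in × A_ann/A_cap.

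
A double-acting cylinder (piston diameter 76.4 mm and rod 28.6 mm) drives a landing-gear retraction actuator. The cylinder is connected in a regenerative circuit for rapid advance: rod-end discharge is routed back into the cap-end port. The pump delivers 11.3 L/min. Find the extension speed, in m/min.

In regeneration the rod-end outflow joins the pump flow into the cap end, so the net volume the pump must supply per unit advance equals the rod cross-section area.
Rod cross-section A_rod = π/4 × (28.6 mm)² = 642.4 mm^2
v = Q_pump / A_rod

v ≈ 17.6 m/min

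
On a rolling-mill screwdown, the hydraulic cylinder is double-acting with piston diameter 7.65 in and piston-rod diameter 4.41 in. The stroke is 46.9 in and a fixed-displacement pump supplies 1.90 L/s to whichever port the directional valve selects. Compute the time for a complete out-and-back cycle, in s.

t ≈ 31.0 s

Cap-side area A_cap = π/4 × (7.65 in)² = 45.96 in^2
Rod-side annular area A_ann = π/4 × (7.65² − 4.41²) = 30.69 in^2
t_ext = A_cap·L/Q = 18.59 s
t_ret = A_ann·L/Q = 12.41 s
t_cycle = t_ext + t_ret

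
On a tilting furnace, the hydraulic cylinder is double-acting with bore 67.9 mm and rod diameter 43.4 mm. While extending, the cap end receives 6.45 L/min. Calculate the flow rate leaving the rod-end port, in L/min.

Cap-side area A_cap = π/4 × (67.9 mm)² = 3621 mm^2
Rod-side annular area A_ann = π/4 × (67.9² − 43.4²) = 2142 mm^2
Piston speed v = Q_in/A_cap; rod-end outflow Q_out = v × A_ann = Q_in × A_ann/A_cap.

Q_out ≈ 3.81 L/min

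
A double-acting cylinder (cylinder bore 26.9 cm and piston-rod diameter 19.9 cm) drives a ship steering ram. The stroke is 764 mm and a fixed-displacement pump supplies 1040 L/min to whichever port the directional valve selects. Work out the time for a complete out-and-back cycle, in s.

Cap-side area A_cap = π/4 × (26.9 cm)² = 568.3 cm^2
Rod-side annular area A_ann = π/4 × (26.9² − 19.9²) = 257.3 cm^2
t_ext = A_cap·L/Q = 2.505 s
t_ret = A_ann·L/Q = 1.134 s
t_cycle = t_ext + t_ret

t ≈ 3.64 s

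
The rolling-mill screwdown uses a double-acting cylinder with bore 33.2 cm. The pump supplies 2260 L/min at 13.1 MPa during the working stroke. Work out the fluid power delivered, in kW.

W ≈ 493 kW

Hydraulic power = P × Q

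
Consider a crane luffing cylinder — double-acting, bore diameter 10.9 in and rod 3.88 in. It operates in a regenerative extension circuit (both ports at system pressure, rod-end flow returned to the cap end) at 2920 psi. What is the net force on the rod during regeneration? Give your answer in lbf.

With equal pressure on both faces, forces on the annular region cancel; the net push is pressure × rod cross-section.
Rod cross-section A_rod = π/4 × (3.88 in)² = 11.82 in^2
F = P × A_rod

F ≈ 34500 lbf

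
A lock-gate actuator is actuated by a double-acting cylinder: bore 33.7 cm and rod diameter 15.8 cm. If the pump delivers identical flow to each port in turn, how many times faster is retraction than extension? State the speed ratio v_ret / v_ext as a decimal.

Cap-side area A_cap = π/4 × (33.7 cm)² = 892.0 cm^2
Rod-side annular area A_ann = π/4 × (33.7² − 15.8²) = 695.9 cm^2
For equal Q, v ∝ 1/A, so v_ret/v_ext = A_cap/A_ann.

v_ret/v_ext ≈ 1.28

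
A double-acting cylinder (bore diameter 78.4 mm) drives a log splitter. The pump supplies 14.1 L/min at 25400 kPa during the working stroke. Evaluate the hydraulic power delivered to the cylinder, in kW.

W ≈ 5.97 kW

Hydraulic power = P × Q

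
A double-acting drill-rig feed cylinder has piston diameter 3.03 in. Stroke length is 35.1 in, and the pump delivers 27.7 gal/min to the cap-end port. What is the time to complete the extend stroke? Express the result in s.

Cap-side area A_cap = π/4 × (3.03 in)² = 7.211 in^2
Swept volume V = A × L; t = V / Q = A·L / Q

t ≈ 2.37 s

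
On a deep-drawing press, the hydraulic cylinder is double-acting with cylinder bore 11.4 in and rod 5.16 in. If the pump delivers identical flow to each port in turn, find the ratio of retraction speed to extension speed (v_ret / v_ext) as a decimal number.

Cap-side area A_cap = π/4 × (11.4 in)² = 102.1 in^2
Rod-side annular area A_ann = π/4 × (11.4² − 5.16²) = 81.16 in^2
For equal Q, v ∝ 1/A, so v_ret/v_ext = A_cap/A_ann.

v_ret/v_ext ≈ 1.26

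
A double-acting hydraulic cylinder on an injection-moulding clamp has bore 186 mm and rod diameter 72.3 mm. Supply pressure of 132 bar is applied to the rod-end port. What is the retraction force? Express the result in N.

Rod-side annular area A_ann = π/4 × (186² − 72.3²) = 23070 mm^2
On retraction the pressure acts on the annular area (bore minus rod).
F = P × A_ann

F ≈ 3.04e5 N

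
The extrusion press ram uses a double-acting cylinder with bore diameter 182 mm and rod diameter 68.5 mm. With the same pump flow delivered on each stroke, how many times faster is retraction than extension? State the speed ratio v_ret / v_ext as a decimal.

v_ret/v_ext ≈ 1.17

Cap-side area A_cap = π/4 × (182 mm)² = 26020 mm^2
Rod-side annular area A_ann = π/4 × (182² − 68.5²) = 22330 mm^2
For equal Q, v ∝ 1/A, so v_ret/v_ext = A_cap/A_ann.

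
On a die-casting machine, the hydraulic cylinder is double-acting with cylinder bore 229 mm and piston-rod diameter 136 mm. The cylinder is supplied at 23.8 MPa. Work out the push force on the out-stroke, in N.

Cap-side area A_cap = π/4 × (229 mm)² = 41190 mm^2
F = P × A_cap = 23.8 MPa × A_cap

F ≈ 9.80e5 N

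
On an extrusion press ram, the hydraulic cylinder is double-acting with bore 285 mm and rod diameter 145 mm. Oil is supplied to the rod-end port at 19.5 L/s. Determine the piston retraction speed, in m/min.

v ≈ 24.7 m/min

Rod-side annular area A_ann = π/4 × (285² − 145²) = 47280 mm^2
Flow into the rod-end port fills the annular volume.
v = Q / A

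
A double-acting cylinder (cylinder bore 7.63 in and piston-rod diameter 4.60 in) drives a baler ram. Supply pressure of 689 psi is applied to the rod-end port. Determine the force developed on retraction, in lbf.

F ≈ 20100 lbf

Rod-side annular area A_ann = π/4 × (7.63² − 4.60²) = 29.10 in^2
On retraction the pressure acts on the annular area (bore minus rod).
F = P × A_ann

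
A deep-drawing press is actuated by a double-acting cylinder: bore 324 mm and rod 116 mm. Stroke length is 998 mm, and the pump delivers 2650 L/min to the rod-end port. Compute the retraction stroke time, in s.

t ≈ 1.62 s

Rod-side annular area A_ann = π/4 × (324² − 116²) = 71880 mm^2
Swept volume V = A × L; t = V / Q = A·L / Q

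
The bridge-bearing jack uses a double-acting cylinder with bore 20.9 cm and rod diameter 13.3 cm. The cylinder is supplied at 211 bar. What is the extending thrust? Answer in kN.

F ≈ 724 kN

Cap-side area A_cap = π/4 × (20.9 cm)² = 343.1 cm^2
F = P × A_cap = 211 bar × A_cap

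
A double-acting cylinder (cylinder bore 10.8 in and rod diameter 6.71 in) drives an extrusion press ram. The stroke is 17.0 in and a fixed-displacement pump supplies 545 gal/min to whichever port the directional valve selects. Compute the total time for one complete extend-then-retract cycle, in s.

Cap-side area A_cap = π/4 × (10.8 in)² = 91.61 in^2
Rod-side annular area A_ann = π/4 × (10.8² − 6.71²) = 56.25 in^2
t_ext = A_cap·L/Q = 0.7422 s
t_ret = A_ann·L/Q = 0.4557 s
t_cycle = t_ext + t_ret

t ≈ 1.20 s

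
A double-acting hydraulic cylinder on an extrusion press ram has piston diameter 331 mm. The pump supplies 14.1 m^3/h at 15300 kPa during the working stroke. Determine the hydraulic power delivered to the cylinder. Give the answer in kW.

W ≈ 59.9 kW

Hydraulic power = P × Q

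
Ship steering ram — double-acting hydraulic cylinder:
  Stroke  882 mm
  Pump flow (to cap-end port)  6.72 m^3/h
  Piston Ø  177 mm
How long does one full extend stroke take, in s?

t ≈ 11.6 s

Cap-side area A_cap = π/4 × (177 mm)² = 24610 mm^2
Swept volume V = A × L; t = V / Q = A·L / Q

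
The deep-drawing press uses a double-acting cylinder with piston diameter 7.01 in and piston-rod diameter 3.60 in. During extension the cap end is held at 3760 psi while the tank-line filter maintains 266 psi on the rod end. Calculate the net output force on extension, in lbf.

F ≈ 1.38e5 lbf

Cap-side area A_cap = π/4 × (7.01 in)² = 38.59 in^2
Rod-side annular area A_ann = π/4 × (7.01² − 3.60²) = 28.42 in^2
Net thrust = P_cap·A_cap − P_rod·A_ann = 1.451e5 lbf − 7559 lbf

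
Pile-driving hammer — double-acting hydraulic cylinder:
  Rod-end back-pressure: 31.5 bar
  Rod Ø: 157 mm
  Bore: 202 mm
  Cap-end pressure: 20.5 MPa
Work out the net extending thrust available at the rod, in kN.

Cap-side area A_cap = π/4 × (202 mm)² = 32050 mm^2
Rod-side annular area A_ann = π/4 × (202² − 157²) = 12690 mm^2
Net thrust = P_cap·A_cap − P_rod·A_ann = 657.0 kN − 39.97 kN

F ≈ 617 kN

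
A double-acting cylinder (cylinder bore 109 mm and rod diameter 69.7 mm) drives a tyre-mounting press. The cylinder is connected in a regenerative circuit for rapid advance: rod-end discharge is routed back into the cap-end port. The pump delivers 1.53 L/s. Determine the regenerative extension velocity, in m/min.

In regeneration the rod-end outflow joins the pump flow into the cap end, so the net volume the pump must supply per unit advance equals the rod cross-section area.
Rod cross-section A_rod = π/4 × (69.7 mm)² = 3816 mm^2
v = Q_pump / A_rod

v ≈ 24.1 m/min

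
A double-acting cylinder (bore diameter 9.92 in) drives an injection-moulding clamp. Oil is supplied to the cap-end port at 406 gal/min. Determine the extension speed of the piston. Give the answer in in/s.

Cap-side area A_cap = π/4 × (9.92 in)² = 77.29 in^2
v = Q / A

v ≈ 20.2 in/s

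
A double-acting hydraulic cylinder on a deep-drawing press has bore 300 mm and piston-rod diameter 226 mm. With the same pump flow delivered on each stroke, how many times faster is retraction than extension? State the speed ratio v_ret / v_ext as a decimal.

Cap-side area A_cap = π/4 × (300 mm)² = 70690 mm^2
Rod-side annular area A_ann = π/4 × (300² − 226²) = 30570 mm^2
For equal Q, v ∝ 1/A, so v_ret/v_ext = A_cap/A_ann.

v_ret/v_ext ≈ 2.31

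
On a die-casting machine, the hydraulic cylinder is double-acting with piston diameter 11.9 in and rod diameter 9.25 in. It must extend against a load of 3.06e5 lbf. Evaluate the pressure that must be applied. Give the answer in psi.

Cap-side area A_cap = π/4 × (11.9 in)² = 111.2 in^2
P = F / A = 3.06e5 lbf / A

P ≈ 2750 psi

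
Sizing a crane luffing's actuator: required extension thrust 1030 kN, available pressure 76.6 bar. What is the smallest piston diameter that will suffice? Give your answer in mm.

Extension force acts on the full piston face: F = P × (π/4)D².
D = √(4F / (πP)) = √(4 × 1030 kN / (π × 76.6 bar))

D ≈ 414 mm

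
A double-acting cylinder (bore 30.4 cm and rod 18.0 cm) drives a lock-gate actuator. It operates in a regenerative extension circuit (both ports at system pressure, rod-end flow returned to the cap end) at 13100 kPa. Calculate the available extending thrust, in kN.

F ≈ 333 kN

With equal pressure on both faces, forces on the annular region cancel; the net push is pressure × rod cross-section.
Rod cross-section A_rod = π/4 × (18.0 cm)² = 254.5 cm^2
F = P × A_rod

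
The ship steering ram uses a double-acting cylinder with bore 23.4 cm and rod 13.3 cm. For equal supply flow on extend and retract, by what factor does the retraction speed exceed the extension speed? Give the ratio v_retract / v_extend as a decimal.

v_ret/v_ext ≈ 1.48

Cap-side area A_cap = π/4 × (23.4 cm)² = 430.1 cm^2
Rod-side annular area A_ann = π/4 × (23.4² − 13.3²) = 291.1 cm^2
For equal Q, v ∝ 1/A, so v_ret/v_ext = A_cap/A_ann.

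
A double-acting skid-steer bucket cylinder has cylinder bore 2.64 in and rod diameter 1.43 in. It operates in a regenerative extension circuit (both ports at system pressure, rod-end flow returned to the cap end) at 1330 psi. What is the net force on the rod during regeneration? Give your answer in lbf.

With equal pressure on both faces, forces on the annular region cancel; the net push is pressure × rod cross-section.
Rod cross-section A_rod = π/4 × (1.43 in)² = 1.606 in^2
F = P × A_rod

F ≈ 2140 lbf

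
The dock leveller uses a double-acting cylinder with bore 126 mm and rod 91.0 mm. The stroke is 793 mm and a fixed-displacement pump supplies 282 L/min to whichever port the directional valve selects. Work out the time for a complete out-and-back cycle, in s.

t ≈ 3.11 s

Cap-side area A_cap = π/4 × (126 mm)² = 12470 mm^2
Rod-side annular area A_ann = π/4 × (126² − 91.0²) = 5965 mm^2
t_ext = A_cap·L/Q = 2.104 s
t_ret = A_ann·L/Q = 1.006 s
t_cycle = t_ext + t_ret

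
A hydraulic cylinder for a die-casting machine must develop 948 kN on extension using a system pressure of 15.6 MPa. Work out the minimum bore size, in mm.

Extension force acts on the full piston face: F = P × (π/4)D².
D = √(4F / (πP)) = √(4 × 948 kN / (π × 15.6 MPa))

D ≈ 278 mm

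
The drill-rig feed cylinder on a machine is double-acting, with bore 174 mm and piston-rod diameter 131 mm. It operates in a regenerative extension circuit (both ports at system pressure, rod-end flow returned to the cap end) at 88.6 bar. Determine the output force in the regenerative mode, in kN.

With equal pressure on both faces, forces on the annular region cancel; the net push is pressure × rod cross-section.
Rod cross-section A_rod = π/4 × (131 mm)² = 13480 mm^2
F = P × A_rod

F ≈ 119 kN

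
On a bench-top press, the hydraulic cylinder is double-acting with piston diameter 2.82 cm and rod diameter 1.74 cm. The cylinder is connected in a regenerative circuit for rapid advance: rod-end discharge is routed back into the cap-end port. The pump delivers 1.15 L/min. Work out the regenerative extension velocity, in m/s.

In regeneration the rod-end outflow joins the pump flow into the cap end, so the net volume the pump must supply per unit advance equals the rod cross-section area.
Rod cross-section A_rod = π/4 × (1.74 cm)² = 2.378 cm^2
v = Q_pump / A_rod

v ≈ 0.0806 m/s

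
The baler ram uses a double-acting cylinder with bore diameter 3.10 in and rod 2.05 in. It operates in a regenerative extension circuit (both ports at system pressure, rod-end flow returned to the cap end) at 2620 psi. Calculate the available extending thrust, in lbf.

F ≈ 8650 lbf

With equal pressure on both faces, forces on the annular region cancel; the net push is pressure × rod cross-section.
Rod cross-section A_rod = π/4 × (2.05 in)² = 3.301 in^2
F = P × A_rod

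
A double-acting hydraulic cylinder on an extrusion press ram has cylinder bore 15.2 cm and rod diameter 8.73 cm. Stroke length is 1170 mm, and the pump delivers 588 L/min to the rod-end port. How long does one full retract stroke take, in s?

Rod-side annular area A_ann = π/4 × (15.2² − 8.73²) = 121.6 cm^2
Swept volume V = A × L; t = V / Q = A·L / Q

t ≈ 1.45 s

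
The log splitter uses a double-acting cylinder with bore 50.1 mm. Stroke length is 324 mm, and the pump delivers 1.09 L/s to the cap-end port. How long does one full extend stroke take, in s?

t ≈ 0.586 s

Cap-side area A_cap = π/4 × (50.1 mm)² = 1971 mm^2
Swept volume V = A × L; t = V / Q = A·L / Q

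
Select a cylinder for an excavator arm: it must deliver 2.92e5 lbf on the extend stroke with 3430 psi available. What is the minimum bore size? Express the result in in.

D ≈ 10.4 in

Extension force acts on the full piston face: F = P × (π/4)D².
D = √(4F / (πP)) = √(4 × 2.92e5 lbf / (π × 3430 psi))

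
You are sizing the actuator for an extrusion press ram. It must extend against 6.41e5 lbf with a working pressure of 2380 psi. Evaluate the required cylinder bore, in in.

D ≈ 18.5 in

Extension force acts on the full piston face: F = P × (π/4)D².
D = √(4F / (πP)) = √(4 × 6.41e5 lbf / (π × 2380 psi))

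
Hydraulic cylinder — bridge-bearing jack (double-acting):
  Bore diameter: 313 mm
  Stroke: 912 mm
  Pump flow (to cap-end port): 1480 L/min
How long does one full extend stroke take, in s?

Cap-side area A_cap = π/4 × (313 mm)² = 76940 mm^2
Swept volume V = A × L; t = V / Q = A·L / Q

t ≈ 2.84 s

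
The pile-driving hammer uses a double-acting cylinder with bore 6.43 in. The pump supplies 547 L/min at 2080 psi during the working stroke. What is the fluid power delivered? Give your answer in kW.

Hydraulic power = P × Q

W ≈ 131 kW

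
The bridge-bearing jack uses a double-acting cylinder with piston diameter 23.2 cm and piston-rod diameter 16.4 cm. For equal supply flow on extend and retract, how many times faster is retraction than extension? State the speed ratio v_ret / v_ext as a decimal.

v_ret/v_ext ≈ 2.00

Cap-side area A_cap = π/4 × (23.2 cm)² = 422.7 cm^2
Rod-side annular area A_ann = π/4 × (23.2² − 16.4²) = 211.5 cm^2
For equal Q, v ∝ 1/A, so v_ret/v_ext = A_cap/A_ann.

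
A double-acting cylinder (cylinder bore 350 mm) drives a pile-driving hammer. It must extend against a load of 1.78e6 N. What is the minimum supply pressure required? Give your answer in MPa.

P ≈ 18.5 MPa

Cap-side area A_cap = π/4 × (350 mm)² = 96210 mm^2
P = F / A = 1.78e6 N / A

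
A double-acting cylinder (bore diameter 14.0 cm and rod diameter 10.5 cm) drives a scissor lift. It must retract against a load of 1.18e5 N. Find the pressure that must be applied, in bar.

P ≈ 175 bar

Rod-side annular area A_ann = π/4 × (14.0² − 10.5²) = 67.35 cm^2
Retraction: pressure acts on the annular area.
P = F / A = 1.18e5 N / A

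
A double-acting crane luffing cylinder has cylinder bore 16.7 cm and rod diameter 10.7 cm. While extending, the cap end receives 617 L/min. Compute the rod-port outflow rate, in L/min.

Cap-side area A_cap = π/4 × (16.7 cm)² = 219.0 cm^2
Rod-side annular area A_ann = π/4 × (16.7² − 10.7²) = 129.1 cm^2
Piston speed v = Q_in/A_cap; rod-end outflow Q_out = v × A_ann = Q_in × A_ann/A_cap.

Q_out ≈ 364 L/min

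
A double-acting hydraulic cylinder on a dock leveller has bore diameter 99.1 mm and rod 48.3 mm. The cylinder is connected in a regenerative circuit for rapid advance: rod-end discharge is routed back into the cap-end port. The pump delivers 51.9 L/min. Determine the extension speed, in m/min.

In regeneration the rod-end outflow joins the pump flow into the cap end, so the net volume the pump must supply per unit advance equals the rod cross-section area.
Rod cross-section A_rod = π/4 × (48.3 mm)² = 1832 mm^2
v = Q_pump / A_rod

v ≈ 28.3 m/min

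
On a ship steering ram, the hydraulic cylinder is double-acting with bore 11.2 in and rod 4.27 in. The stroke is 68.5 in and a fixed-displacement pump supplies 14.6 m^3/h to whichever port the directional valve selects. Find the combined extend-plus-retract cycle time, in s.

Cap-side area A_cap = π/4 × (11.2 in)² = 98.52 in^2
Rod-side annular area A_ann = π/4 × (11.2² − 4.27²) = 84.20 in^2
t_ext = A_cap·L/Q = 27.27 s
t_ret = A_ann·L/Q = 23.31 s
t_cycle = t_ext + t_ret

t ≈ 50.6 s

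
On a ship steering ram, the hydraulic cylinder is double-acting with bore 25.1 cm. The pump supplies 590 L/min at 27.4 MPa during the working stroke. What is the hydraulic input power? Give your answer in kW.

W ≈ 269 kW

Hydraulic power = P × Q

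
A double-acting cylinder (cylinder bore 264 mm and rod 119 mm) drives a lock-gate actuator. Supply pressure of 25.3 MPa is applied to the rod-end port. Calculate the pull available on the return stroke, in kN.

Rod-side annular area A_ann = π/4 × (264² − 119²) = 43620 mm^2
On retraction the pressure acts on the annular area (bore minus rod).
F = P × A_ann

F ≈ 1100 kN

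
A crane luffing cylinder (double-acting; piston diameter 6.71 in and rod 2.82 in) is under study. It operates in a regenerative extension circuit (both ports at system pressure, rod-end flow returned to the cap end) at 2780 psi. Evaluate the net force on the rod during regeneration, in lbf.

With equal pressure on both faces, forces on the annular region cancel; the net push is pressure × rod cross-section.
Rod cross-section A_rod = π/4 × (2.82 in)² = 6.246 in^2
F = P × A_rod

F ≈ 17400 lbf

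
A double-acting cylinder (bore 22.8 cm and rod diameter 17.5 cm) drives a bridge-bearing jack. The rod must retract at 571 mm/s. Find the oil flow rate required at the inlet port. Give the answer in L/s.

Rod-side annular area A_ann = π/4 × (22.8² − 17.5²) = 167.8 cm^2
Q = A × v

Q ≈ 9.58 L/s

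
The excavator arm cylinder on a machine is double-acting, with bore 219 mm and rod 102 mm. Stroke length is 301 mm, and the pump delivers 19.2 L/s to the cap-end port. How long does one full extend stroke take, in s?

Cap-side area A_cap = π/4 × (219 mm)² = 37670 mm^2
Swept volume V = A × L; t = V / Q = A·L / Q

t ≈ 0.591 s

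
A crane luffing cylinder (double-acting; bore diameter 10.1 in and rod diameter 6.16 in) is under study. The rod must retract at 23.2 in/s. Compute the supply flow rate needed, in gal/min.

Rod-side annular area A_ann = π/4 × (10.1² − 6.16²) = 50.32 in^2
Q = A × v

Q ≈ 303 gal/min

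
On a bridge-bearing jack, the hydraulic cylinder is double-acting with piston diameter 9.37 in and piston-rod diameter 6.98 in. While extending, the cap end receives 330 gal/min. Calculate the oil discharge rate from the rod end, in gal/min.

Q_out ≈ 147 gal/min

Cap-side area A_cap = π/4 × (9.37 in)² = 68.96 in^2
Rod-side annular area A_ann = π/4 × (9.37² − 6.98²) = 30.69 in^2
Piston speed v = Q_in/A_cap; rod-end outflow Q_out = v × A_ann = Q_in × A_ann/A_cap.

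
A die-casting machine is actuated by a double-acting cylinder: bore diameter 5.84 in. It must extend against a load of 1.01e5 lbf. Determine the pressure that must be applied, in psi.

Cap-side area A_cap = π/4 × (5.84 in)² = 26.79 in^2
P = F / A = 1.01e5 lbf / A

P ≈ 3770 psi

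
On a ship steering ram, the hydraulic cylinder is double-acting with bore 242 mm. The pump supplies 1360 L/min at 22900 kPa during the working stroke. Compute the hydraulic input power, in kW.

W ≈ 519 kW

Hydraulic power = P × Q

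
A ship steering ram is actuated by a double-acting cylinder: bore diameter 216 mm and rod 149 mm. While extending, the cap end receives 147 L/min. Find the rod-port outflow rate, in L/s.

Q_out ≈ 1.28 L/s

Cap-side area A_cap = π/4 × (216 mm)² = 36640 mm^2
Rod-side annular area A_ann = π/4 × (216² − 149²) = 19210 mm^2
Piston speed v = Q_in/A_cap; rod-end outflow Q_out = v × A_ann = Q_in × A_ann/A_cap.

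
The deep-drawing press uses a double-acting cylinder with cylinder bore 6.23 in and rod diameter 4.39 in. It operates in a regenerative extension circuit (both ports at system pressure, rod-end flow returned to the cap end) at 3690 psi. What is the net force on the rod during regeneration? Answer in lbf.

F ≈ 55900 lbf

With equal pressure on both faces, forces on the annular region cancel; the net push is pressure × rod cross-section.
Rod cross-section A_rod = π/4 × (4.39 in)² = 15.14 in^2
F = P × A_rod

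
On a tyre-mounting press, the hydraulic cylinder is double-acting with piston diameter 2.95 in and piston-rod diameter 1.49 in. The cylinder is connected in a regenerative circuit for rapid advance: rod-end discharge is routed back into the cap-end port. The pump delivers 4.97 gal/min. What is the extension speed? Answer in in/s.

v ≈ 11.0 in/s

In regeneration the rod-end outflow joins the pump flow into the cap end, so the net volume the pump must supply per unit advance equals the rod cross-section area.
Rod cross-section A_rod = π/4 × (1.49 in)² = 1.744 in^2
v = Q_pump / A_rod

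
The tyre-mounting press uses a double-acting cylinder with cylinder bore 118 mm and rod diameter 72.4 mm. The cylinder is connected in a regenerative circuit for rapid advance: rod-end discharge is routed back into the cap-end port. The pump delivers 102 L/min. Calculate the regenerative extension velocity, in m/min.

v ≈ 24.8 m/min

In regeneration the rod-end outflow joins the pump flow into the cap end, so the net volume the pump must supply per unit advance equals the rod cross-section area.
Rod cross-section A_rod = π/4 × (72.4 mm)² = 4117 mm^2
v = Q_pump / A_rod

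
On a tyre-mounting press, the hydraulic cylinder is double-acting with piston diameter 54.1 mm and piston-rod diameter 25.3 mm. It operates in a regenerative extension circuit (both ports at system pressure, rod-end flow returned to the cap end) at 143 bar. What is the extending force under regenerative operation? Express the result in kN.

F ≈ 7.19 kN

With equal pressure on both faces, forces on the annular region cancel; the net push is pressure × rod cross-section.
Rod cross-section A_rod = π/4 × (25.3 mm)² = 502.7 mm^2
F = P × A_rod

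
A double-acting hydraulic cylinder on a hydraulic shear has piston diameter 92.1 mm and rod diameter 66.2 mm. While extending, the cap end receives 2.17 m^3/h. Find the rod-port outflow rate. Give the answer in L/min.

Cap-side area A_cap = π/4 × (92.1 mm)² = 6662 mm^2
Rod-side annular area A_ann = π/4 × (92.1² − 66.2²) = 3220 mm^2
Piston speed v = Q_in/A_cap; rod-end outflow Q_out = v × A_ann = Q_in × A_ann/A_cap.

Q_out ≈ 17.5 L/min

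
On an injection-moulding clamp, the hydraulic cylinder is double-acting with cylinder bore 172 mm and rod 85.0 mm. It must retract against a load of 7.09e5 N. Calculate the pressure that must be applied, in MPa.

P ≈ 40.4 MPa

Rod-side annular area A_ann = π/4 × (172² − 85.0²) = 17560 mm^2
Retraction: pressure acts on the annular area.
P = F / A = 7.09e5 N / A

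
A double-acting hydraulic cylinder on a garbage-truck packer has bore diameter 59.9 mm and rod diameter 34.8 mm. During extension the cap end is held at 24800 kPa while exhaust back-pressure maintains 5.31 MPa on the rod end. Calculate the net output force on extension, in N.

F ≈ 60000 N

Cap-side area A_cap = π/4 × (59.9 mm)² = 2818 mm^2
Rod-side annular area A_ann = π/4 × (59.9² − 34.8²) = 1867 mm^2
Net thrust = P_cap·A_cap − P_rod·A_ann = 69890 N − 9913 N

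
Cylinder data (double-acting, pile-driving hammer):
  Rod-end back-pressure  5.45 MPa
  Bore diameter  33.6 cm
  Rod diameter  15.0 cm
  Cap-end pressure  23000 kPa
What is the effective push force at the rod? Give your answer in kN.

Cap-side area A_cap = π/4 × (33.6 cm)² = 886.7 cm^2
Rod-side annular area A_ann = π/4 × (33.6² − 15.0²) = 710.0 cm^2
Net thrust = P_cap·A_cap − P_rod·A_ann = 2039 kN − 386.9 kN

F ≈ 1650 kN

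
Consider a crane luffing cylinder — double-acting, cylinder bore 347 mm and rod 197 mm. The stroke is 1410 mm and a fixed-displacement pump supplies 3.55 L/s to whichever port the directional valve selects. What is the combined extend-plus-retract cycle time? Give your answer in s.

t ≈ 63.0 s

Cap-side area A_cap = π/4 × (347 mm)² = 94570 mm^2
Rod-side annular area A_ann = π/4 × (347² − 197²) = 64090 mm^2
t_ext = A_cap·L/Q = 37.56 s
t_ret = A_ann·L/Q = 25.45 s
t_cycle = t_ext + t_ret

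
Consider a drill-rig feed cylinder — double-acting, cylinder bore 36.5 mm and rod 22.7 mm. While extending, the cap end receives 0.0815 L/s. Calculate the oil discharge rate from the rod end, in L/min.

Q_out ≈ 3.00 L/min

Cap-side area A_cap = π/4 × (36.5 mm)² = 1046 mm^2
Rod-side annular area A_ann = π/4 × (36.5² − 22.7²) = 641.6 mm^2
Piston speed v = Q_in/A_cap; rod-end outflow Q_out = v × A_ann = Q_in × A_ann/A_cap.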